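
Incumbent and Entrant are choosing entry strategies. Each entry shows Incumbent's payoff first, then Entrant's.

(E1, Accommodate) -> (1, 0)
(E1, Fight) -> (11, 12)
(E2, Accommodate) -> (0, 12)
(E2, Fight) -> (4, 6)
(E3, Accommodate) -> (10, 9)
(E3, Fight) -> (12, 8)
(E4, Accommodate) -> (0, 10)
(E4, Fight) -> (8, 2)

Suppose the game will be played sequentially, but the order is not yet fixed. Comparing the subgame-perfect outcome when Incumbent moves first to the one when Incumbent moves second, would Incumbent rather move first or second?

first

If Incumbent leads: Entrant's best replies are E1→Fight, E2→Accommodate, E3→Accommodate, E4→Accommodate; Incumbent's induced payoffs 11, 0, 10, 0; outcome (E1, Fight), payoffs (11, 12).
If Entrant leads: Incumbent's best replies are Accommodate→E3, Fight→E3; Entrant's induced payoffs 9, 8; outcome (E3, Accommodate), payoffs (10, 9).
Incumbent gets 11 moving first and 10 moving second, so Incumbent prefers to move first.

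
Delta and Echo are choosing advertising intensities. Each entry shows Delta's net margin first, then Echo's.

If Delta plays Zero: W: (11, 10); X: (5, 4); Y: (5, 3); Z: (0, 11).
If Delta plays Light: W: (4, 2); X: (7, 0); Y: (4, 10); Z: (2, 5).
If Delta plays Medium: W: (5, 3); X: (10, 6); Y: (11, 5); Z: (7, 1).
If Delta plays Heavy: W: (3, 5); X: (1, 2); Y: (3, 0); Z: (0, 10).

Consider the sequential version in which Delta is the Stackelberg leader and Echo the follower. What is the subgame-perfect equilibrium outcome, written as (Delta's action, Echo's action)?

(Medium, X)

Work backward from Echo's decision.
- Zero: Echo compares 10, 4, 3, 11 and picks Z; Delta would get 0.
- Light: Echo compares 2, 0, 10, 5 and picks Y; Delta would get 4.
- Medium: Echo compares 3, 6, 5, 1 and picks X; Delta would get 10.
- Heavy: Echo compares 5, 2, 0, 10 and picks Z; Delta would get 0.
Among 0, 4, 10, 0, the best is 10 at Medium. Subgame-perfect outcome: (Medium, X) with payoffs (10, 6).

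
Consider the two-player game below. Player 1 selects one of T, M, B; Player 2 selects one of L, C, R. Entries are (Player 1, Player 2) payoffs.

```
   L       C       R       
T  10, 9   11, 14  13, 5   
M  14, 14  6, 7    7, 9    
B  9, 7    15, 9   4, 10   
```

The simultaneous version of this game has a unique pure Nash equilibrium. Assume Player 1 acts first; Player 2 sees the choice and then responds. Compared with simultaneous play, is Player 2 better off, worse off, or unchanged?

Player 2 best-responds to each possible Player 1 move:
- T: BR = C, leader payoff 11.
- M: BR = L, leader payoff 14.
- B: BR = R, leader payoff 4.
Player 1's induced payoffs are 11, 14, 4, so Player 1 commits to M. Subgame-perfect outcome: (M, L) with payoffs (14, 14).
Now find the simultaneous Nash equilibrium.
Player 1's best replies: L→M; C→B; R→T.
Player 2's best replies: T→C; M→L; B→R.
The unique mutual best reply is (M, L), giving (14, 14).
Player 2 earns 14 sequentially versus 14 at the Nash outcome: unchanged.

unchanged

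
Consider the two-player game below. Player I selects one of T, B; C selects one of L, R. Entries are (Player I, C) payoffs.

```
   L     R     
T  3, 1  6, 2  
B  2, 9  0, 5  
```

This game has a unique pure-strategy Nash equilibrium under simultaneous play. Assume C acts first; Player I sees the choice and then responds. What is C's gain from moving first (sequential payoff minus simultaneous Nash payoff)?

Player I best-responds to each possible C move:
- L: BR = T, leader payoff 1.
- R: BR = T, leader payoff 2.
C's induced payoffs are 1, 2, so C commits to R. Subgame-perfect outcome: (T, R) with payoffs (6, 2).
For the simultaneous game, intersect best replies.
Player I's best replies: L→T; R→T.
C's best replies: T→R; B→L.
The unique mutual best reply is (T, R), giving (6, 2).
C's commitment gain: 2 − 2 = 0.

0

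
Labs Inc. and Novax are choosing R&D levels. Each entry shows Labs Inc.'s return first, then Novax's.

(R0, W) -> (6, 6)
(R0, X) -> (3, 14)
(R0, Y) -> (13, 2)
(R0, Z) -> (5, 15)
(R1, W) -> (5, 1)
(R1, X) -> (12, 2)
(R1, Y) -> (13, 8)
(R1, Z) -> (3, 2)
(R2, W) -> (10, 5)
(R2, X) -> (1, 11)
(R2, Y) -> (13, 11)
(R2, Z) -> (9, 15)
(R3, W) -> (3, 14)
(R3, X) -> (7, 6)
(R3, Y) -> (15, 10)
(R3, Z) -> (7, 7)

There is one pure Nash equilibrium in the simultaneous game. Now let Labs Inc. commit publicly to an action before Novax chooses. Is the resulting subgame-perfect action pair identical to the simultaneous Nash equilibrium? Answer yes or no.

Backward induction with Labs Inc. moving first.
- R0: BR = Z, leader payoff 5.
- R1: BR = Y, leader payoff 13.
- R2: BR = Z, leader payoff 9.
- R3: BR = W, leader payoff 3.
Labs Inc.'s induced payoffs are 5, 13, 9, 3, so Labs Inc. commits to R1. Subgame-perfect outcome: (R1, Y) with payoffs (13, 8).
Now find the simultaneous Nash equilibrium.
Labs Inc.'s best replies: W→R2; X→R1; Y→R3; Z→R2.
Novax's best replies: R0→Z; R1→Y; R2→Z; R3→W.
The unique mutual best reply is (R2, Z), giving (9, 15).
Sequential outcome (R1, Y) differs from the Nash profile (R2, Z).

no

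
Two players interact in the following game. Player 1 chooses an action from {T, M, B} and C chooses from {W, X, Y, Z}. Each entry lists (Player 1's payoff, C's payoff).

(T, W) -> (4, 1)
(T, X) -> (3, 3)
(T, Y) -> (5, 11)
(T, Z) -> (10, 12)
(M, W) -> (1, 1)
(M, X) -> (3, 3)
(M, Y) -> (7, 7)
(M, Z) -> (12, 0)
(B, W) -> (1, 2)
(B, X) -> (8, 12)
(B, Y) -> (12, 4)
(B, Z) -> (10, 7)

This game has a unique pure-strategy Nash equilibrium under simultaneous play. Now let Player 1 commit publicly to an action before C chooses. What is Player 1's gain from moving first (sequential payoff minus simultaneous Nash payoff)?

2

C best-responds to each possible Player 1 move:
- T → C plays Z (best of 1, 3, 11, 12); Player 1 gets 10.
- M → C plays Y (best of 1, 3, 7, 0); Player 1 gets 7.
- B → C plays X (best of 2, 12, 4, 7); Player 1 gets 8.
Player 1's induced payoffs are 10, 7, 8, so Player 1 commits to T. Subgame-perfect outcome: (T, Z) with payoffs (10, 12).
For the simultaneous game, intersect best replies.
Player 1's best replies: W→T; X→B; Y→B; Z→M.
C's best replies: T→Z; M→Y; B→X.
The unique mutual best reply is (B, X), giving (8, 12).
Player 1's commitment gain: 10 − 8 = 2.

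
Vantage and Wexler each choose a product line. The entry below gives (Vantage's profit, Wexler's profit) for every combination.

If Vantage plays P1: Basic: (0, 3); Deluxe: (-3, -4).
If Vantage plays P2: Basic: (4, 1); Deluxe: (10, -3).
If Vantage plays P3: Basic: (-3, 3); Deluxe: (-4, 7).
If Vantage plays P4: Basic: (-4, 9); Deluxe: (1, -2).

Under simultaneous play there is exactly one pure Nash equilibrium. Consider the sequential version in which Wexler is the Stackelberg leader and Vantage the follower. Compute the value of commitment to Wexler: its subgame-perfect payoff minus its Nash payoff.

Vantage best-responds to each possible Wexler move:
- Basic: Vantage compares 0, 4, -3, -4 and picks P2; Wexler would get 1.
- Deluxe: Vantage compares -3, 10, -4, 1 and picks P2; Wexler would get -3.
Wexler's induced payoffs are 1, -3, so Wexler commits to Basic. Subgame-perfect outcome: (P2, Basic) with payoffs (4, 1).
For the simultaneous game, intersect best replies.
Vantage's best replies: Basic→P2; Deluxe→P2.
Wexler's best replies: P1→Basic; P2→Basic; P3→Deluxe; P4→Basic.
Only (P2, Basic) has each player best-responding; Nash payoffs (4, 1).
Wexler's commitment gain: 1 − 1 = 0.

0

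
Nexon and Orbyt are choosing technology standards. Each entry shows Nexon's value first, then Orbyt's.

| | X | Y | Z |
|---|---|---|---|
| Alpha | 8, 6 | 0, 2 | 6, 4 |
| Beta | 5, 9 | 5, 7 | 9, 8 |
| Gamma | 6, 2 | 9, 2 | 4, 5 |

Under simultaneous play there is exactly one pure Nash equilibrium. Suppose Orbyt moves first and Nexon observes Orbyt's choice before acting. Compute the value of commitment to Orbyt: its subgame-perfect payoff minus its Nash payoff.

Nexon best-responds to each possible Orbyt move:
- X → Nexon plays Alpha (best of 8, 5, 6); Orbyt gets 6.
- Y → Nexon plays Gamma (best of 0, 5, 9); Orbyt gets 2.
- Z → Nexon plays Beta (best of 6, 9, 4); Orbyt gets 8.
Maximizing over 6, 2, 8, Orbyt chooses Z. Subgame-perfect outcome: (Beta, Z) with payoffs (9, 8).
Now find the simultaneous Nash equilibrium.
Nexon's best replies: X→Alpha; Y→Gamma; Z→Beta.
Orbyt's best replies: Alpha→X; Beta→X; Gamma→Z.
Only (Alpha, X) has each player best-responding; Nash payoffs (8, 6).
Orbyt's commitment gain: 8 − 6 = 2.

2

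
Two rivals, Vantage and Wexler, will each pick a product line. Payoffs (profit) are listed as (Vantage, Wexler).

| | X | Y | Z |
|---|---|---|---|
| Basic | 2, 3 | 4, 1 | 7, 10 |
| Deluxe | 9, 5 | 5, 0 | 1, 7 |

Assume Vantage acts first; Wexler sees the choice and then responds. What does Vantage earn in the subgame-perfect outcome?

Backward induction with Vantage moving first.
- Basic: BR = Z, leader payoff 7.
- Deluxe: BR = Z, leader payoff 1.
Maximizing over 7, 1, Vantage chooses Basic. Subgame-perfect outcome: (Basic, Z) with payoffs (7, 10).

7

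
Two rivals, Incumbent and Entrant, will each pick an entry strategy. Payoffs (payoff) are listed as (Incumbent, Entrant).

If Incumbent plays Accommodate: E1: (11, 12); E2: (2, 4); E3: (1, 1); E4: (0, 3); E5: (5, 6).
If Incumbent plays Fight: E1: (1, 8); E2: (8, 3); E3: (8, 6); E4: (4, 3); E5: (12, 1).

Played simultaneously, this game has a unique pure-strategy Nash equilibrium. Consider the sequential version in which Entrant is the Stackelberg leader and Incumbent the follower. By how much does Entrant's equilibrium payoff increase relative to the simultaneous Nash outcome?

0

Work backward from Incumbent's decision.
- E1: Incumbent compares 11, 1 and picks Accommodate; Entrant would get 12.
- E2: Incumbent compares 2, 8 and picks Fight; Entrant would get 3.
- E3: Incumbent compares 1, 8 and picks Fight; Entrant would get 6.
- E4: Incumbent compares 0, 4 and picks Fight; Entrant would get 3.
- E5: Incumbent compares 5, 12 and picks Fight; Entrant would get 1.
Maximizing over 12, 3, 6, 3, 1, Entrant chooses E1. Subgame-perfect outcome: (Accommodate, E1) with payoffs (11, 12).
Under simultaneous play:
Incumbent's best replies: E1→Accommodate; E2→Fight; E3→Fight; E4→Fight; E5→Fight.
Entrant's best replies: Accommodate→E1; Fight→E1.
Only (Accommodate, E1) has each player best-responding; Nash payoffs (11, 12).
Entrant's commitment gain: 12 − 12 = 0.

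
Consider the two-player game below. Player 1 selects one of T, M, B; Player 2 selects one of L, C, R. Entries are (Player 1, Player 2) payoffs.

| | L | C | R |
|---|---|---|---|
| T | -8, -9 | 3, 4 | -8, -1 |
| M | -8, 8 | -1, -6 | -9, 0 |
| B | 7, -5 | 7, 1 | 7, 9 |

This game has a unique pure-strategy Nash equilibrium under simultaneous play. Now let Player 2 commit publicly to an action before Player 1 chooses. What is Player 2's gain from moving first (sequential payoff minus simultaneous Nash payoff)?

Work backward from Player 1's decision.
- L: Player 1 compares -8, -8, 7 and picks B; Player 2 would get -5.
- C: Player 1 compares 3, -1, 7 and picks B; Player 2 would get 1.
- R: Player 1 compares -8, -9, 7 and picks B; Player 2 would get 9.
Maximizing over -5, 1, 9, Player 2 chooses R. Subgame-perfect outcome: (B, R) with payoffs (7, 9).
Under simultaneous play:
Player 1's best replies: L→B; C→B; R→B.
Player 2's best replies: T→C; M→L; B→R.
Only (B, R) has each player best-responding; Nash payoffs (7, 9).
Player 2's commitment gain: 9 − 9 = 0.

0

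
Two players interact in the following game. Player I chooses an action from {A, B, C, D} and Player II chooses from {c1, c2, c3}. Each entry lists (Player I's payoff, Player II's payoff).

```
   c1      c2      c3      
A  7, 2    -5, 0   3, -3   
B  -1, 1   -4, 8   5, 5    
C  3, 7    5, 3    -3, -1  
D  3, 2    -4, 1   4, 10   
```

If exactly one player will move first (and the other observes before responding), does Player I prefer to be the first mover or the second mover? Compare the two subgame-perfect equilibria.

If Player I leads: Player II's best replies are A→c1, B→c2, C→c1, D→c3; Player I's induced payoffs 7, -4, 3, 4; outcome (A, c1), payoffs (7, 2).
If Player II leads: Player I's best replies are c1→A, c2→C, c3→B; Player II's induced payoffs 2, 3, 5; outcome (B, c3), payoffs (5, 5).
Player I gets 7 moving first and 5 moving second, so Player I prefers to move first.

first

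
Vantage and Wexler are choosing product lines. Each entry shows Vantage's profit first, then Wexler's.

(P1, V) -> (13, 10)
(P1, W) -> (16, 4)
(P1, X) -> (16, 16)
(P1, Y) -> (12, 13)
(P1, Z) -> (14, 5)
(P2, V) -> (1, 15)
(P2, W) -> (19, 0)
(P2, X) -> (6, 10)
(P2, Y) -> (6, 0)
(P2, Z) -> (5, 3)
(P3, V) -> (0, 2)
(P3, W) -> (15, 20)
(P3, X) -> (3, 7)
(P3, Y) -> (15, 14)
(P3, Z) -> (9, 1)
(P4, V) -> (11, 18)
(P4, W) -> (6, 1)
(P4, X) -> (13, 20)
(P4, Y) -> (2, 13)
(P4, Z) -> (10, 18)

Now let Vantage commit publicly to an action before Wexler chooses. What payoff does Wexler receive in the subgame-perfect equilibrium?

Work backward from Wexler's decision.
- P1: Wexler compares 10, 4, 16, 13, 5 and picks X; Vantage would get 16.
- P2: Wexler compares 15, 0, 10, 0, 3 and picks V; Vantage would get 1.
- P3: Wexler compares 2, 20, 7, 14, 1 and picks W; Vantage would get 15.
- P4: Wexler compares 18, 1, 20, 13, 18 and picks X; Vantage would get 13.
Among 16, 1, 15, 13, the best is 16 at P1. Subgame-perfect outcome: (P1, X) with payoffs (16, 16).

16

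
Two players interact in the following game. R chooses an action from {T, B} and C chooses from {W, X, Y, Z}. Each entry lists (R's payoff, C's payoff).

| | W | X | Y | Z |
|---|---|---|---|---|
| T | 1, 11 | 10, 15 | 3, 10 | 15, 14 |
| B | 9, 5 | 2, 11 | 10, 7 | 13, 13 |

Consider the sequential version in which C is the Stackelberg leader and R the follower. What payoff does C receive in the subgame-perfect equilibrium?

15

Work backward from R's decision.
- W: BR = B, leader payoff 5.
- X: BR = T, leader payoff 15.
- Y: BR = B, leader payoff 7.
- Z: BR = T, leader payoff 14.
C's induced payoffs are 5, 15, 7, 14, so C commits to X. Subgame-perfect outcome: (T, X) with payoffs (10, 15).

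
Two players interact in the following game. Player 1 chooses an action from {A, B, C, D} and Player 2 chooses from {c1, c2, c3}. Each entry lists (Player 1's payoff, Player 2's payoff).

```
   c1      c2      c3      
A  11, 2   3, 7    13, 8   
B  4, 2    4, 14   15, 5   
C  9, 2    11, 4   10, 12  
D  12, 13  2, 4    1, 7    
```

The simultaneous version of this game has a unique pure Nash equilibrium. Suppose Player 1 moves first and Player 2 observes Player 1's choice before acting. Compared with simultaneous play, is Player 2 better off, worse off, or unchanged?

worse off

Solve by backward induction (Player 1 leads).
- A: BR = c3, leader payoff 13.
- B: BR = c2, leader payoff 4.
- C: BR = c3, leader payoff 10.
- D: BR = c1, leader payoff 12.
Player 1's induced payoffs are 13, 4, 10, 12, so Player 1 commits to A. Subgame-perfect outcome: (A, c3) with payoffs (13, 8).
Under simultaneous play:
Player 1's best replies: c1→D; c2→C; c3→B.
Player 2's best replies: A→c3; B→c2; C→c3; D→c1.
Only (D, c1) has each player best-responding; Nash payoffs (12, 13).
Player 2 earns 8 sequentially versus 13 at the Nash outcome: worse off.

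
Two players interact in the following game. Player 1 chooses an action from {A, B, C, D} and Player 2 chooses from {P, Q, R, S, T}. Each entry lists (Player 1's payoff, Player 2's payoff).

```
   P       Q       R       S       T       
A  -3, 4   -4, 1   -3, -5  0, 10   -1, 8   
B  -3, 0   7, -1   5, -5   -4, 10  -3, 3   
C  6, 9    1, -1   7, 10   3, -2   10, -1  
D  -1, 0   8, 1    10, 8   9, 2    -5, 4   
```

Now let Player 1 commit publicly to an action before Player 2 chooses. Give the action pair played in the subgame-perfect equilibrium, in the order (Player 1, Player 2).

(D, R)

Player 2 best-responds to each possible Player 1 move:
- A: BR = S, leader payoff 0.
- B: BR = S, leader payoff -4.
- C: BR = R, leader payoff 7.
- D: BR = R, leader payoff 10.
Maximizing over 0, -4, 7, 10, Player 1 chooses D. Subgame-perfect outcome: (D, R) with payoffs (10, 8).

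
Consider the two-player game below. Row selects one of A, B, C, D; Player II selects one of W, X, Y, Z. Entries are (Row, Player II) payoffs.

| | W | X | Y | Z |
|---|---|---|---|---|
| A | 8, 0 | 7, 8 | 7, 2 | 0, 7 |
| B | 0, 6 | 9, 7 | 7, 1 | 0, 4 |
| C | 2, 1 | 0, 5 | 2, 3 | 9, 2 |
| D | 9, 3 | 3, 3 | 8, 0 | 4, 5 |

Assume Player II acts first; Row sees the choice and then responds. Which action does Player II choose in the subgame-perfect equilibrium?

X

Backward induction with Player II moving first.
- W → Row plays D (best of 8, 0, 2, 9); Player II gets 3.
- X → Row plays B (best of 7, 9, 0, 3); Player II gets 7.
- Y → Row plays D (best of 7, 7, 2, 8); Player II gets 0.
- Z → Row plays C (best of 0, 0, 9, 4); Player II gets 2.
Among 3, 7, 0, 2, the best is 7 at X. Subgame-perfect outcome: (B, X) with payoffs (9, 7).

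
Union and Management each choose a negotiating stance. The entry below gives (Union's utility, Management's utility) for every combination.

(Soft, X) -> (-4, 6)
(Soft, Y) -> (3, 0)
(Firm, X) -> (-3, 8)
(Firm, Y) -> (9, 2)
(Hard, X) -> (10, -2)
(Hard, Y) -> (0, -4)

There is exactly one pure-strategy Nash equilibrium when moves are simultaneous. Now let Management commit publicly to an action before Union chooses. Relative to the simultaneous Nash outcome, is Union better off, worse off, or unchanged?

Union best-responds to each possible Management move:
- X → Union plays Hard (best of -4, -3, 10); Management gets -2.
- Y → Union plays Firm (best of 3, 9, 0); Management gets 2.
Maximizing over -2, 2, Management chooses Y. Subgame-perfect outcome: (Firm, Y) with payoffs (9, 2).
For the simultaneous game, intersect best replies.
Union's best replies: X→Hard; Y→Firm.
Management's best replies: Soft→X; Firm→X; Hard→X.
Only (Hard, X) has each player best-responding; Nash payoffs (10, -2).
Union earns 9 sequentially versus 10 at the Nash outcome: worse off.

worse off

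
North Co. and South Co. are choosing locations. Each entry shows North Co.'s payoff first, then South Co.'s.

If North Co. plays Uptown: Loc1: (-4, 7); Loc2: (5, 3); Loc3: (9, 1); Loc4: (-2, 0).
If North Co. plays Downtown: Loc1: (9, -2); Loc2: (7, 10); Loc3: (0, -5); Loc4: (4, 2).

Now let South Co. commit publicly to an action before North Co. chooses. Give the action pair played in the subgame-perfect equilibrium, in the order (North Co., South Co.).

(Downtown, Loc2)

Work backward from North Co.'s decision.
- Loc1: North Co. compares -4, 9 and picks Downtown; South Co. would get -2.
- Loc2: North Co. compares 5, 7 and picks Downtown; South Co. would get 10.
- Loc3: North Co. compares 9, 0 and picks Uptown; South Co. would get 1.
- Loc4: North Co. compares -2, 4 and picks Downtown; South Co. would get 2.
Among -2, 10, 1, 2, the best is 10 at Loc2. Subgame-perfect outcome: (Downtown, Loc2) with payoffs (7, 10).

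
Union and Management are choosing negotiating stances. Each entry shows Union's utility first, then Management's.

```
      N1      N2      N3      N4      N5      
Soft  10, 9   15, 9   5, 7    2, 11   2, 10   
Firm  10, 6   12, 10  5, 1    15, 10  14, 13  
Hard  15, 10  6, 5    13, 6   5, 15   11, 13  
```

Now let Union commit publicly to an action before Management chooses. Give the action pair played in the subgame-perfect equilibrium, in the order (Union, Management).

Solve by backward induction (Union leads).
- Soft: Management compares 9, 9, 7, 11, 10 and picks N4; Union would get 2.
- Firm: Management compares 6, 10, 1, 10, 13 and picks N5; Union would get 14.
- Hard: Management compares 10, 5, 6, 15, 13 and picks N4; Union would get 5.
Union's induced payoffs are 2, 14, 5, so Union commits to Firm. Subgame-perfect outcome: (Firm, N5) with payoffs (14, 13).

(Firm, N5)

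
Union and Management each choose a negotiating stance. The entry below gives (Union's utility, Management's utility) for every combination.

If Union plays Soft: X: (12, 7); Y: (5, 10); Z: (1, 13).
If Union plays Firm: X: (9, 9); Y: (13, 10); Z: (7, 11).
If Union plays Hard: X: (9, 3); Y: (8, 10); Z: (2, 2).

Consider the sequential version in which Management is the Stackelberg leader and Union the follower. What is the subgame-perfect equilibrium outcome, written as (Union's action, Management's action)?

(Firm, Z)

Union best-responds to each possible Management move:
- X: Union compares 12, 9, 9 and picks Soft; Management would get 7.
- Y: Union compares 5, 13, 8 and picks Firm; Management would get 10.
- Z: Union compares 1, 7, 2 and picks Firm; Management would get 11.
Maximizing over 7, 10, 11, Management chooses Z. Subgame-perfect outcome: (Firm, Z) with payoffs (7, 11).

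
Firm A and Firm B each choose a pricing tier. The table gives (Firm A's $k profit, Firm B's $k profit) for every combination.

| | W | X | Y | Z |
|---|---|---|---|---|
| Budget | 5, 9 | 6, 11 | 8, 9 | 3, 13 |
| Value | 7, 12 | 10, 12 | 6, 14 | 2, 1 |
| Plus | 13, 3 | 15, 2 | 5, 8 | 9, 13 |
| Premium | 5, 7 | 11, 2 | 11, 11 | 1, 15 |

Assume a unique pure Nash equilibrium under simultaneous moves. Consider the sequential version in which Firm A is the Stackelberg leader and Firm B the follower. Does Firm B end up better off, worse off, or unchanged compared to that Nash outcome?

unchanged

Work backward from Firm B's decision.
- Budget: BR = Z, leader payoff 3.
- Value: BR = Y, leader payoff 6.
- Plus: BR = Z, leader payoff 9.
- Premium: BR = Z, leader payoff 1.
Maximizing over 3, 6, 9, 1, Firm A chooses Plus. Subgame-perfect outcome: (Plus, Z) with payoffs (9, 13).
Now find the simultaneous Nash equilibrium.
Firm A's best replies: W→Plus; X→Plus; Y→Premium; Z→Plus.
Firm B's best replies: Budget→Z; Value→Y; Plus→Z; Premium→Z.
Only (Plus, Z) has each player best-responding; Nash payoffs (9, 13).
Firm B earns 13 sequentially versus 13 at the Nash outcome: unchanged.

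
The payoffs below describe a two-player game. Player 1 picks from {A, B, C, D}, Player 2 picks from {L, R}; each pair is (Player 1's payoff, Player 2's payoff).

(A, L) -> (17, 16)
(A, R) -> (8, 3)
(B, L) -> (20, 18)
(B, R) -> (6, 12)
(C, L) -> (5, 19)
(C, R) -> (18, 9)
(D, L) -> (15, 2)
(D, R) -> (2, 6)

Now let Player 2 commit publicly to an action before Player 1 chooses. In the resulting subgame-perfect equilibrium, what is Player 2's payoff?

18

Player 1 best-responds to each possible Player 2 move:
- L: BR = B, leader payoff 18.
- R: BR = C, leader payoff 9.
Player 2's induced payoffs are 18, 9, so Player 2 commits to L. Subgame-perfect outcome: (B, L) with payoffs (20, 18).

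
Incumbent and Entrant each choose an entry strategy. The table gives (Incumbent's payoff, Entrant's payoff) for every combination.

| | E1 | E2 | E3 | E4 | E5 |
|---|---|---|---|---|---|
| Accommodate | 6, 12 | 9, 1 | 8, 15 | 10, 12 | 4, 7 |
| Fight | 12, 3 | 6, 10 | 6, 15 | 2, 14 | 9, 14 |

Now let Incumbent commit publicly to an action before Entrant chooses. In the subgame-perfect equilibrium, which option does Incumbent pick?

Work backward from Entrant's decision.
- Accommodate: Entrant compares 12, 1, 15, 12, 7 and picks E3; Incumbent would get 8.
- Fight: Entrant compares 3, 10, 15, 14, 14 and picks E3; Incumbent would get 6.
Maximizing over 8, 6, Incumbent chooses Accommodate. Subgame-perfect outcome: (Accommodate, E3) with payoffs (8, 15).

Accommodate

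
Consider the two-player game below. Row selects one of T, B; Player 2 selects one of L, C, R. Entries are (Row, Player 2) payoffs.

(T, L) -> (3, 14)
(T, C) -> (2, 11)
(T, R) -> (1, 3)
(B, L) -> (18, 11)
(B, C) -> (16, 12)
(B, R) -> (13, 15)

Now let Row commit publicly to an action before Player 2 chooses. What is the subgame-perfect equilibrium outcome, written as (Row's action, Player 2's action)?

(B, R)

Player 2 best-responds to each possible Row move:
- T: BR = L, leader payoff 3.
- B: BR = R, leader payoff 13.
Row's induced payoffs are 3, 13, so Row commits to B. Subgame-perfect outcome: (B, R) with payoffs (13, 15).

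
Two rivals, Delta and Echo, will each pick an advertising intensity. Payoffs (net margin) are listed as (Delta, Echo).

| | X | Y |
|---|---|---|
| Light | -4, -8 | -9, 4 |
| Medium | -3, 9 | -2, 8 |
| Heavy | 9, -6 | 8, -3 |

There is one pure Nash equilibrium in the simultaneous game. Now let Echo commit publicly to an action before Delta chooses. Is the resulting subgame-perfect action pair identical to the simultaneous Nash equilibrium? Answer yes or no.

yes

Solve by backward induction (Echo leads).
- X: Delta compares -4, -3, 9 and picks Heavy; Echo would get -6.
- Y: Delta compares -9, -2, 8 and picks Heavy; Echo would get -3.
Echo's induced payoffs are -6, -3, so Echo commits to Y. Subgame-perfect outcome: (Heavy, Y) with payoffs (8, -3).
Now find the simultaneous Nash equilibrium.
Delta's best replies: X→Heavy; Y→Heavy.
Echo's best replies: Light→Y; Medium→X; Heavy→Y.
The unique mutual best reply is (Heavy, Y), giving (8, -3).
Sequential outcome (Heavy, Y) coincides with the Nash profile (Heavy, Y).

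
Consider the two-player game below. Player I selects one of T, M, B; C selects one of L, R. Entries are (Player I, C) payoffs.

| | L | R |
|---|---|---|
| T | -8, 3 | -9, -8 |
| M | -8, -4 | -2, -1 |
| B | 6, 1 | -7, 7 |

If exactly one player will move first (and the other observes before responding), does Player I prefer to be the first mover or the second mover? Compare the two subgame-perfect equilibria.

second

If Player I leads: C's best replies are T→L, M→R, B→R; Player I's induced payoffs -8, -2, -7; outcome (M, R), payoffs (-2, -1).
If C leads: Player I's best replies are L→B, R→M; C's induced payoffs 1, -1; outcome (B, L), payoffs (6, 1).
Player I gets -2 moving first and 6 moving second, so Player I prefers to move second.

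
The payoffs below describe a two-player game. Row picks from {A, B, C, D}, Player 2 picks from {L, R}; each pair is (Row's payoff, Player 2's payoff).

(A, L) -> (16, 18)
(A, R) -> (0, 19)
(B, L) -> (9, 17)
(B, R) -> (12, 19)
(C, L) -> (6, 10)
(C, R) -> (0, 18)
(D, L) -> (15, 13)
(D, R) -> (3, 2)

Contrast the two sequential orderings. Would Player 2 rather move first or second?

first

If Row leads: Player 2's best replies are A→R, B→R, C→R, D→L; Row's induced payoffs 0, 12, 0, 15; outcome (D, L), payoffs (15, 13).
If Player 2 leads: Row's best replies are L→A, R→B; Player 2's induced payoffs 18, 19; outcome (B, R), payoffs (12, 19).
Player 2 gets 19 moving first and 13 moving second, so Player 2 prefers to move first.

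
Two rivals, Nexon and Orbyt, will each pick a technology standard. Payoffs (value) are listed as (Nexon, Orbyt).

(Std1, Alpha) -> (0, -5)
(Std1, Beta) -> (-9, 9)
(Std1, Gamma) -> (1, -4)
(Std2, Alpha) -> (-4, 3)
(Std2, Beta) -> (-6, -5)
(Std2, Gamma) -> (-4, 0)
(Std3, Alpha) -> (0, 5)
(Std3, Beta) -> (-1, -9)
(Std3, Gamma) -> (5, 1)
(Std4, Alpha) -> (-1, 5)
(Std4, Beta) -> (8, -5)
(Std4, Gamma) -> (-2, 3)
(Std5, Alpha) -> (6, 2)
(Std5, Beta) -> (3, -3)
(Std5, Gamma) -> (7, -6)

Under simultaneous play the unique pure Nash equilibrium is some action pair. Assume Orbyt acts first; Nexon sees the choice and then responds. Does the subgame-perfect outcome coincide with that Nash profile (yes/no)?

yes

Nexon best-responds to each possible Orbyt move:
- Alpha: Nexon compares 0, -4, 0, -1, 6 and picks Std5; Orbyt would get 2.
- Beta: Nexon compares -9, -6, -1, 8, 3 and picks Std4; Orbyt would get -5.
- Gamma: Nexon compares 1, -4, 5, -2, 7 and picks Std5; Orbyt would get -6.
Maximizing over 2, -5, -6, Orbyt chooses Alpha. Subgame-perfect outcome: (Std5, Alpha) with payoffs (6, 2).
Under simultaneous play:
Nexon's best replies: Alpha→Std5; Beta→Std4; Gamma→Std5.
Orbyt's best replies: Std1→Beta; Std2→Alpha; Std3→Alpha; Std4→Alpha; Std5→Alpha.
The unique mutual best reply is (Std5, Alpha), giving (6, 2).
Sequential outcome (Std5, Alpha) coincides with the Nash profile (Std5, Alpha).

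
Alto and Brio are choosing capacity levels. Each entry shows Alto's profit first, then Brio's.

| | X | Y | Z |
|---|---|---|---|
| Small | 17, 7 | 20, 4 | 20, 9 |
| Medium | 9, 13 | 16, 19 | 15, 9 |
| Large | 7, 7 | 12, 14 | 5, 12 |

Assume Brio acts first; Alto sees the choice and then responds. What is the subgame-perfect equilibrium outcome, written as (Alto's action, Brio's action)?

(Small, Z)

Backward induction with Brio moving first.
- X: BR = Small, leader payoff 7.
- Y: BR = Small, leader payoff 4.
- Z: BR = Small, leader payoff 9.
Brio's induced payoffs are 7, 4, 9, so Brio commits to Z. Subgame-perfect outcome: (Small, Z) with payoffs (20, 9).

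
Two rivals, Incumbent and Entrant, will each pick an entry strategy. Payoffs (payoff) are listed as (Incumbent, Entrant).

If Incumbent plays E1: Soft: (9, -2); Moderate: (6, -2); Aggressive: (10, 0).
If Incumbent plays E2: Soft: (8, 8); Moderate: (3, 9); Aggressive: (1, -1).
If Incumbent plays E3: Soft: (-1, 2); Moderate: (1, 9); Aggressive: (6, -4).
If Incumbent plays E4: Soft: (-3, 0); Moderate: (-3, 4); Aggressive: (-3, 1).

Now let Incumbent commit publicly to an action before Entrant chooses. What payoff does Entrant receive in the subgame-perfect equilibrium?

Solve by backward induction (Incumbent leads).
- E1: BR = Aggressive, leader payoff 10.
- E2: BR = Moderate, leader payoff 3.
- E3: BR = Moderate, leader payoff 1.
- E4: BR = Moderate, leader payoff -3.
Incumbent's induced payoffs are 10, 3, 1, -3, so Incumbent commits to E1. Subgame-perfect outcome: (E1, Aggressive) with payoffs (10, 0).

0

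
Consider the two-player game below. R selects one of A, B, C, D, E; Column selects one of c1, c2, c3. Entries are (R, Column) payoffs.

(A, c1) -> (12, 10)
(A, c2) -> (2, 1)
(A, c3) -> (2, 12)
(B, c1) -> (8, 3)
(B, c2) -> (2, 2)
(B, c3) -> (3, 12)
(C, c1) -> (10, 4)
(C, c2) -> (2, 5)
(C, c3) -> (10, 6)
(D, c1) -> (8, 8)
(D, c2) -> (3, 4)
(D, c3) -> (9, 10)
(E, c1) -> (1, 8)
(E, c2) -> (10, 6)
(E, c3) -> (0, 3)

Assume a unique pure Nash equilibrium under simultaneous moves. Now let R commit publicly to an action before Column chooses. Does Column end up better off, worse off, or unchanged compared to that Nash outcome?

unchanged

Solve by backward induction (R leads).
- A: BR = c3, leader payoff 2.
- B: BR = c3, leader payoff 3.
- C: BR = c3, leader payoff 10.
- D: BR = c3, leader payoff 9.
- E: BR = c1, leader payoff 1.
R's induced payoffs are 2, 3, 10, 9, 1, so R commits to C. Subgame-perfect outcome: (C, c3) with payoffs (10, 6).
Under simultaneous play:
R's best replies: c1→A; c2→E; c3→C.
Column's best replies: A→c3; B→c3; C→c3; D→c3; E→c1.
The unique mutual best reply is (C, c3), giving (10, 6).
Column earns 6 sequentially versus 6 at the Nash outcome: unchanged.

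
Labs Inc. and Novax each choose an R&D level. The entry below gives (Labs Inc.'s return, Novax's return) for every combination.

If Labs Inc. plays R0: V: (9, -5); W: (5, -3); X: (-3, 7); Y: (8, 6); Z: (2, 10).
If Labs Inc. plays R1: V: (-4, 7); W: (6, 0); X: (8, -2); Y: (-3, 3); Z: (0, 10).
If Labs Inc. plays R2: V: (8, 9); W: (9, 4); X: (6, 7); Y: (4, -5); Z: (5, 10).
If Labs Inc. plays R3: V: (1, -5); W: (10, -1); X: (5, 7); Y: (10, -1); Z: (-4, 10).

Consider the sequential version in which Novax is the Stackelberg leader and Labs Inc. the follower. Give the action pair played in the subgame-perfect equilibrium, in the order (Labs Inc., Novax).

(R2, Z)

Work backward from Labs Inc.'s decision.
- V: BR = R0, leader payoff -5.
- W: BR = R3, leader payoff -1.
- X: BR = R1, leader payoff -2.
- Y: BR = R3, leader payoff -1.
- Z: BR = R2, leader payoff 10.
Among -5, -1, -2, -1, 10, the best is 10 at Z. Subgame-perfect outcome: (R2, Z) with payoffs (5, 10).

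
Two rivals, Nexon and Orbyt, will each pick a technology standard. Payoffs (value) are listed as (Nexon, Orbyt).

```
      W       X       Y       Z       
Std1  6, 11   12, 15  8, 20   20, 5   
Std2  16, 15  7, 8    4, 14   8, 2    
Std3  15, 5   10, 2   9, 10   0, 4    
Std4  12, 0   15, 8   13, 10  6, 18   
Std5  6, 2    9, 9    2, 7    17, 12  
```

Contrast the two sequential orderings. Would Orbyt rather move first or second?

first

If Nexon leads: Orbyt's best replies are Std1→Y, Std2→W, Std3→Y, Std4→Z, Std5→Z; Nexon's induced payoffs 8, 16, 9, 6, 17; outcome (Std5, Z), payoffs (17, 12).
If Orbyt leads: Nexon's best replies are W→Std2, X→Std4, Y→Std4, Z→Std1; Orbyt's induced payoffs 15, 8, 10, 5; outcome (Std2, W), payoffs (16, 15).
Orbyt gets 15 moving first and 12 moving second, so Orbyt prefers to move first.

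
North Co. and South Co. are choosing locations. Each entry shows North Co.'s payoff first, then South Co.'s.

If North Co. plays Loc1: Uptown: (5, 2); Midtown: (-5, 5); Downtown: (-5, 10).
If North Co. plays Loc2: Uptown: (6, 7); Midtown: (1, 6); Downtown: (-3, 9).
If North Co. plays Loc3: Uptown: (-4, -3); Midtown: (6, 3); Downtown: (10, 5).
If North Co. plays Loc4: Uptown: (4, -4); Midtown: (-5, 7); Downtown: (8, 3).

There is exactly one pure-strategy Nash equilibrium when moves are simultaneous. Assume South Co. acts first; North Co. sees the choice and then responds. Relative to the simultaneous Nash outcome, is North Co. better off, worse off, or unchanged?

North Co. best-responds to each possible South Co. move:
- Uptown → North Co. plays Loc2 (best of 5, 6, -4, 4); South Co. gets 7.
- Midtown → North Co. plays Loc3 (best of -5, 1, 6, -5); South Co. gets 3.
- Downtown → North Co. plays Loc3 (best of -5, -3, 10, 8); South Co. gets 5.
Maximizing over 7, 3, 5, South Co. chooses Uptown. Subgame-perfect outcome: (Loc2, Uptown) with payoffs (6, 7).
Now find the simultaneous Nash equilibrium.
North Co.'s best replies: Uptown→Loc2; Midtown→Loc3; Downtown→Loc3.
South Co.'s best replies: Loc1→Downtown; Loc2→Downtown; Loc3→Downtown; Loc4→Midtown.
Only (Loc3, Downtown) has each player best-responding; Nash payoffs (10, 5).
North Co. earns 6 sequentially versus 10 at the Nash outcome: worse off.

worse off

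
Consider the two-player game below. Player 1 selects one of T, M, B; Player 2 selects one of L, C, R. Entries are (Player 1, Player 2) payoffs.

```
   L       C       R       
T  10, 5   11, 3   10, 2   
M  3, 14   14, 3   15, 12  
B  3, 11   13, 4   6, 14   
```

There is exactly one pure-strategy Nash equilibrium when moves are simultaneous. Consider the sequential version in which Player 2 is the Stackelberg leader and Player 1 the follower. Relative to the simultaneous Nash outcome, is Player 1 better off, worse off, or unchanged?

Player 1 best-responds to each possible Player 2 move:
- L: Player 1 compares 10, 3, 3 and picks T; Player 2 would get 5.
- C: Player 1 compares 11, 14, 13 and picks M; Player 2 would get 3.
- R: Player 1 compares 10, 15, 6 and picks M; Player 2 would get 12.
Maximizing over 5, 3, 12, Player 2 chooses R. Subgame-perfect outcome: (M, R) with payoffs (15, 12).
Now find the simultaneous Nash equilibrium.
Player 1's best replies: L→T; C→M; R→M.
Player 2's best replies: T→L; M→L; B→R.
Only (T, L) has each player best-responding; Nash payoffs (10, 5).
Player 1 earns 15 sequentially versus 10 at the Nash outcome: better off.

better off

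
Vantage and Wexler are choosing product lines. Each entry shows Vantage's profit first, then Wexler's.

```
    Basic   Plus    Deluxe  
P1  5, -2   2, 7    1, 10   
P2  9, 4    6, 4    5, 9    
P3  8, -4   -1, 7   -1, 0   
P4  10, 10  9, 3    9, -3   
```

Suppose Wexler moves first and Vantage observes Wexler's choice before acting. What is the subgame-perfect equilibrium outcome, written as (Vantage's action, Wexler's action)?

Vantage best-responds to each possible Wexler move:
- Basic: BR = P4, leader payoff 10.
- Plus: BR = P4, leader payoff 3.
- Deluxe: BR = P4, leader payoff -3.
Maximizing over 10, 3, -3, Wexler chooses Basic. Subgame-perfect outcome: (P4, Basic) with payoffs (10, 10).

(P4, Basic)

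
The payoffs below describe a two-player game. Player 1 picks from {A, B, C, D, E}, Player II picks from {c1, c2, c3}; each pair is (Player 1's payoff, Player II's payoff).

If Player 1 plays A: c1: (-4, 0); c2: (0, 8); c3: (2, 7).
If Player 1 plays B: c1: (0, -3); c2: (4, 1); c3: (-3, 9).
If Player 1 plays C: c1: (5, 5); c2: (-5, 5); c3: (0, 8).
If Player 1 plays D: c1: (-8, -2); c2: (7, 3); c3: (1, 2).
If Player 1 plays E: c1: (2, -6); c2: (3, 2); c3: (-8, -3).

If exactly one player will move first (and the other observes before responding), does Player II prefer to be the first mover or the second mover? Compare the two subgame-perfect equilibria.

first

If Player 1 leads: Player II's best replies are A→c2, B→c3, C→c3, D→c2, E→c2; Player 1's induced payoffs 0, -3, 0, 7, 3; outcome (D, c2), payoffs (7, 3).
If Player II leads: Player 1's best replies are c1→C, c2→D, c3→A; Player II's induced payoffs 5, 3, 7; outcome (A, c3), payoffs (2, 7).
Player II gets 7 moving first and 3 moving second, so Player II prefers to move first.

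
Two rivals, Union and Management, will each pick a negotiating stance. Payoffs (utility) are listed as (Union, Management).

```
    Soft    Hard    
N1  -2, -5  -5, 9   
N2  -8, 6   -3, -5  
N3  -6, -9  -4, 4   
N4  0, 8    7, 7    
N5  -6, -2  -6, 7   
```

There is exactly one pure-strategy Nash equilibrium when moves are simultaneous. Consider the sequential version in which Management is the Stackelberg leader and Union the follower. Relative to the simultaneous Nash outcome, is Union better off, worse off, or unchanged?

Work backward from Union's decision.
- Soft: Union compares -2, -8, -6, 0, -6 and picks N4; Management would get 8.
- Hard: Union compares -5, -3, -4, 7, -6 and picks N4; Management would get 7.
Management's induced payoffs are 8, 7, so Management commits to Soft. Subgame-perfect outcome: (N4, Soft) with payoffs (0, 8).
Under simultaneous play:
Union's best replies: Soft→N4; Hard→N4.
Management's best replies: N1→Hard; N2→Soft; N3→Hard; N4→Soft; N5→Hard.
Only (N4, Soft) has each player best-responding; Nash payoffs (0, 8).
Union earns 0 sequentially versus 0 at the Nash outcome: unchanged.

unchanged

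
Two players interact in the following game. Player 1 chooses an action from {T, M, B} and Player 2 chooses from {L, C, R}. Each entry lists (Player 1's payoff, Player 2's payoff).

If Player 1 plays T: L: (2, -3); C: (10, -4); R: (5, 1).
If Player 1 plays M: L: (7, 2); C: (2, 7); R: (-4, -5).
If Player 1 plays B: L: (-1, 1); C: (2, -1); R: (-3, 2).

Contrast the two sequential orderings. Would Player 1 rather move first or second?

second

If Player 1 leads: Player 2's best replies are T→R, M→C, B→R; Player 1's induced payoffs 5, 2, -3; outcome (T, R), payoffs (5, 1).
If Player 2 leads: Player 1's best replies are L→M, C→T, R→T; Player 2's induced payoffs 2, -4, 1; outcome (M, L), payoffs (7, 2).
Player 1 gets 5 moving first and 7 moving second, so Player 1 prefers to move second.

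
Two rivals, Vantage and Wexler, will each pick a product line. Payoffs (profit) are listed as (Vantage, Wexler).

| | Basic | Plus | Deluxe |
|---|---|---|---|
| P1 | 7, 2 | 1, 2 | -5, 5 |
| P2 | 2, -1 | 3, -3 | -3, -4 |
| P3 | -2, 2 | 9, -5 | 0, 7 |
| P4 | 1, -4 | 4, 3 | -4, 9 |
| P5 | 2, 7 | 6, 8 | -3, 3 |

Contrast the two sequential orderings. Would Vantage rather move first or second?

first

If Vantage leads: Wexler's best replies are P1→Deluxe, P2→Basic, P3→Deluxe, P4→Deluxe, P5→Plus; Vantage's induced payoffs -5, 2, 0, -4, 6; outcome (P5, Plus), payoffs (6, 8).
If Wexler leads: Vantage's best replies are Basic→P1, Plus→P3, Deluxe→P3; Wexler's induced payoffs 2, -5, 7; outcome (P3, Deluxe), payoffs (0, 7).
Vantage gets 6 moving first and 0 moving second, so Vantage prefers to move first.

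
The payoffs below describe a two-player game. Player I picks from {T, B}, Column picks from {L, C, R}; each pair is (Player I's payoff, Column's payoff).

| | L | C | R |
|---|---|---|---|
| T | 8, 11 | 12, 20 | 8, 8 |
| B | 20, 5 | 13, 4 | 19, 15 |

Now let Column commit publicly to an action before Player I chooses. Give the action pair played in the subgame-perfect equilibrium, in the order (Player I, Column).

(B, R)

Work backward from Player I's decision.
- L: BR = B, leader payoff 5.
- C: BR = B, leader payoff 4.
- R: BR = B, leader payoff 15.
Maximizing over 5, 4, 15, Column chooses R. Subgame-perfect outcome: (B, R) with payoffs (19, 15).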